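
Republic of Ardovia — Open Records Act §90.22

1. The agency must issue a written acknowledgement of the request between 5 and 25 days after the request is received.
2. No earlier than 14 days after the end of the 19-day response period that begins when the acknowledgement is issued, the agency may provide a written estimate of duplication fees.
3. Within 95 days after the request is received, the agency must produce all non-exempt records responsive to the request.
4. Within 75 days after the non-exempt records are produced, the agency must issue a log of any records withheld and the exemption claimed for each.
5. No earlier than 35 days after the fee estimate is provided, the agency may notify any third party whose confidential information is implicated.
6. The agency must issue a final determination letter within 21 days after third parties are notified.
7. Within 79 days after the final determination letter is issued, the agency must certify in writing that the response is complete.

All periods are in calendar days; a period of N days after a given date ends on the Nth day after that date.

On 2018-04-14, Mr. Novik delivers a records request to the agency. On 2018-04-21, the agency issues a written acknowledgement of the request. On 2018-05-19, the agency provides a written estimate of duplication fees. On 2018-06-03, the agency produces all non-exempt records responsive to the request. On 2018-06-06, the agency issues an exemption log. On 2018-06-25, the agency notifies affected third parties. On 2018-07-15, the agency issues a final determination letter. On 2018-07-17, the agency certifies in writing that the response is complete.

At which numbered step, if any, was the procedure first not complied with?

Step 2

(1) the permitted window runs from 2018-04-14 + 5 = 2018-04-19 to 2018-04-14 + 25 = 2018-05-09; done 2018-04-21 — within the window.
(2) permitted from 2018-05-10 + 14 days = 2018-05-24 onward; done 2018-05-19 — 5 days too early.
The analysis stops there.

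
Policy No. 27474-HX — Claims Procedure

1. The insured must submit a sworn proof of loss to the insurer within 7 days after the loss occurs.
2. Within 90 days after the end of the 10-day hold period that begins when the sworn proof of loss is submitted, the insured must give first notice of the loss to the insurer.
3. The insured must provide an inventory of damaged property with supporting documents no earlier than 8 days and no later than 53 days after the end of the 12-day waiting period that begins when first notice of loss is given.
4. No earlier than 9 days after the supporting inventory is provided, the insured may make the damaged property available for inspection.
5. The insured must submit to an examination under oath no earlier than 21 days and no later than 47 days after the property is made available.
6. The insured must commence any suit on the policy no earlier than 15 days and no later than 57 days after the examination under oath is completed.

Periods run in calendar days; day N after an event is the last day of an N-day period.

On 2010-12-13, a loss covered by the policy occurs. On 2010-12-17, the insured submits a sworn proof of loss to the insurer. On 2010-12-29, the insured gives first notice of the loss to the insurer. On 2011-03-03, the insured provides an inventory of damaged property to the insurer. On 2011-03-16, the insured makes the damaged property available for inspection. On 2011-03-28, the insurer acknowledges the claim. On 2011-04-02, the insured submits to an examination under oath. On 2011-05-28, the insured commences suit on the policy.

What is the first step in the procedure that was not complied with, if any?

Step 5

Step 1 — counting 7 days from 2010-12-13 (when the loss occurs) gives a deadline of 2010-12-20; completed 2010-12-17, before the deadline.
Step 2 — counting 90 days from 2010-12-27 (end of the 10-day hold period, which began when the sworn proof of loss is submitted on 2010-12-17) gives a deadline of 2011-03-27; done 2010-12-29 — timely.
Step 3 — 8 and 53 days from 2011-01-10 (end of the 12-day waiting period, which began when first notice of loss is given on 2010-12-29) are 2011-01-18 and 2011-03-04 respectively; done 2011-03-03, which is between those dates.
Step 4 — must wait 9 days from 2011-03-03 (when the supporting inventory is provided), so not before 2011-03-12; done 2011-03-16, after the minimum wait.
Step 5 — 21 and 47 days from 2011-03-16 (when the property is made available) are 2011-04-06 and 2011-05-02 respectively; 2011-04-02 is 4 days too early.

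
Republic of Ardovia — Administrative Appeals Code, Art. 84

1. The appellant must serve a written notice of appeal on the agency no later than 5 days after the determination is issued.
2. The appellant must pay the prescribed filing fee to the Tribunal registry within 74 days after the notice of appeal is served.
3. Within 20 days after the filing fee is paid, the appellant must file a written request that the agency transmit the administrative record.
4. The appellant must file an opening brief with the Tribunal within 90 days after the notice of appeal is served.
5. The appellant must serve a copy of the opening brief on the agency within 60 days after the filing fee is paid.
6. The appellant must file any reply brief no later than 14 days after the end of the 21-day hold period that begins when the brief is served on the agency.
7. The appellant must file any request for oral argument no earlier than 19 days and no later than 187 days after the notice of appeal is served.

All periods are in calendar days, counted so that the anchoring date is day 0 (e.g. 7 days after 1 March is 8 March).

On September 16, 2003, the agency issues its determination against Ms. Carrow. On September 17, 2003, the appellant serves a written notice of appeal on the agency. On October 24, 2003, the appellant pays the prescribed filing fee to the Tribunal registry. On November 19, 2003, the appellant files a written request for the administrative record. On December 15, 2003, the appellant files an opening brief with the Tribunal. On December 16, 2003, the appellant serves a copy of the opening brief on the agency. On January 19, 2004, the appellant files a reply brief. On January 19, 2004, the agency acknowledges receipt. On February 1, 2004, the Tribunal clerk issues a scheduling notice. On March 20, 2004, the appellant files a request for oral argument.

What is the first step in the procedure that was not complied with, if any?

Step 3

Step 1 — counting 5 days from September 16, 2003 (when the determination is issued) gives a deadline of September 21, 2003; September 17, 2003 is within that limit.
Step 2 — counting 74 days from September 17, 2003 (when the notice of appeal is served) gives a deadline of November 30, 2003; October 24, 2003 is within that limit.
Step 3 — counting 20 days from October 24, 2003 (when the filing fee is paid) gives a deadline of November 13, 2003; not done until November 19, 2003, 6 days after the deadline.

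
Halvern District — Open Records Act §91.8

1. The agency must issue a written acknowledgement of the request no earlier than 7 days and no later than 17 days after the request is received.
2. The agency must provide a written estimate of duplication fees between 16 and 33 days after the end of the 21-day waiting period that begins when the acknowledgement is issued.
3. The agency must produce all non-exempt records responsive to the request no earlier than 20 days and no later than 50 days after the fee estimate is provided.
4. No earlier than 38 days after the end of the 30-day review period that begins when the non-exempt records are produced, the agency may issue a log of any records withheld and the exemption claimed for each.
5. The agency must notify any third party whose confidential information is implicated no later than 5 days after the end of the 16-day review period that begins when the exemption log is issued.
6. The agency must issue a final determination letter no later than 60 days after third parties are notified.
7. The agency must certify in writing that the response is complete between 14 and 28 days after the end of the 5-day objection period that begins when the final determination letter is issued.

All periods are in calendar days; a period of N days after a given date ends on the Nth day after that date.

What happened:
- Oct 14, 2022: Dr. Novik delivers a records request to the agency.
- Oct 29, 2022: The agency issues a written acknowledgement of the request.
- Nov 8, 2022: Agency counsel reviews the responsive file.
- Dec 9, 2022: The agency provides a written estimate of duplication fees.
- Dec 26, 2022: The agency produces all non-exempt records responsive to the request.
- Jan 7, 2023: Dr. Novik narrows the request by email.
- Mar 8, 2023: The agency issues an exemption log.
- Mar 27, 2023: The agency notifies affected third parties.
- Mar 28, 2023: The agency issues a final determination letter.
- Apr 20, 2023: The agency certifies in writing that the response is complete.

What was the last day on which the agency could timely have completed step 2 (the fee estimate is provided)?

Dec 22, 2022

The acknowledgement is issued on Oct 29, 2022; the 21-day waiting period therefore ends Nov 19, 2022, and step 2 runs from that date. The window is 16–33 days after Nov 19, 2022; it closes on Dec 22, 2022.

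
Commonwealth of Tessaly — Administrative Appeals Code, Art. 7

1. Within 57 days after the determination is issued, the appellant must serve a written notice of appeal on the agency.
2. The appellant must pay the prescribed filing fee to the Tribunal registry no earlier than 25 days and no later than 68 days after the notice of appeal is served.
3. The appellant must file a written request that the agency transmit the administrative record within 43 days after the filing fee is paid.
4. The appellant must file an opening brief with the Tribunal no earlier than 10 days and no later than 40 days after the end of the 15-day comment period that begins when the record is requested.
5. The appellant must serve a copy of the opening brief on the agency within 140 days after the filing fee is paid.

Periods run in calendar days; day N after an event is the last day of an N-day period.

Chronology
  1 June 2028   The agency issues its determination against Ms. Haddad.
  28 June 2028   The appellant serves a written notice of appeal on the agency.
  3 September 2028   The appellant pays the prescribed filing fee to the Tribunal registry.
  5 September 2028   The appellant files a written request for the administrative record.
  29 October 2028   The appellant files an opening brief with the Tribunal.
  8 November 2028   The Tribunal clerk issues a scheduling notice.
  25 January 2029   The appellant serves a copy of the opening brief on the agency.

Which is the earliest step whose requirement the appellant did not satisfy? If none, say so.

Step 5

(1) due by 1 June 2028 + 57 days = 28 July 2028; 28 June 2028 is within that limit.
(2) the permitted window runs from 28 June 2028 + 25 = 23 July 2028 to 28 June 2028 + 68 = 4 September 2028; 3 September 2028 falls inside that range.
(3) due by 3 September 2028 + 43 days = 16 October 2028; 5 September 2028 is within that limit.
(4) the permitted window runs from 20 September 2028 + 10 = 30 September 2028 to 20 September 2028 + 40 = 30 October 2028; 29 October 2028 falls inside that range.
(5) due by 3 September 2028 + 140 days = 21 January 2029; 25 January 2029 misses that deadline by 4 days.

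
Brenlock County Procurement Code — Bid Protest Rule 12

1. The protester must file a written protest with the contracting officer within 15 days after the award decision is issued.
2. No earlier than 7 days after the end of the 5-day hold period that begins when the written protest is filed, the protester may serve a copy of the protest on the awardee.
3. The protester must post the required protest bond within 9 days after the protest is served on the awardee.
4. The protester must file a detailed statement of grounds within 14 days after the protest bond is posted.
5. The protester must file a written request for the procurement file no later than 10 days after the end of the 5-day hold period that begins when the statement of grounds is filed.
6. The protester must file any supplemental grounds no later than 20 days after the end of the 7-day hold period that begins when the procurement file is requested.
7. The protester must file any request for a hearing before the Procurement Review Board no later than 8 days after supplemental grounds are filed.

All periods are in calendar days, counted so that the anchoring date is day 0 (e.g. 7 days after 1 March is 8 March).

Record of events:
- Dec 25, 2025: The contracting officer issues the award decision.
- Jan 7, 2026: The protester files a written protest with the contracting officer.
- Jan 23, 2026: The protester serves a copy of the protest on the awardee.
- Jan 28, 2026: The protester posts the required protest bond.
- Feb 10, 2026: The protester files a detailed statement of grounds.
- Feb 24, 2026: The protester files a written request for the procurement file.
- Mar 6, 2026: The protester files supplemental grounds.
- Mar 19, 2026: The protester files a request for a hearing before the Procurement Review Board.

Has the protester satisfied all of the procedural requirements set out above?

No

(1) due by Dec 25, 2025 + 15 days = Jan 9, 2026; completed Jan 7, 2026, before the deadline.
(2) permitted from Jan 12, 2026 + 7 days = Jan 19, 2026 onward; Jan 23, 2026 is on or after that date.
(3) due by Jan 23, 2026 + 9 days = Feb 1, 2026; done Jan 28, 2026 — timely.
(4) due by Jan 28, 2026 + 14 days = Feb 11, 2026; Feb 10, 2026 is within that limit.
(5) due by Feb 15, 2026 + 10 days = Feb 25, 2026; Feb 24, 2026 is within that limit.
(6) due by Mar 3, 2026 + 20 days = Mar 23, 2026; Mar 6, 2026 is within that limit.
(7) due by Mar 6, 2026 + 8 days = Mar 14, 2026; not done until Mar 19, 2026, 5 days after the deadline.
The procedure was therefore not followed at step 7.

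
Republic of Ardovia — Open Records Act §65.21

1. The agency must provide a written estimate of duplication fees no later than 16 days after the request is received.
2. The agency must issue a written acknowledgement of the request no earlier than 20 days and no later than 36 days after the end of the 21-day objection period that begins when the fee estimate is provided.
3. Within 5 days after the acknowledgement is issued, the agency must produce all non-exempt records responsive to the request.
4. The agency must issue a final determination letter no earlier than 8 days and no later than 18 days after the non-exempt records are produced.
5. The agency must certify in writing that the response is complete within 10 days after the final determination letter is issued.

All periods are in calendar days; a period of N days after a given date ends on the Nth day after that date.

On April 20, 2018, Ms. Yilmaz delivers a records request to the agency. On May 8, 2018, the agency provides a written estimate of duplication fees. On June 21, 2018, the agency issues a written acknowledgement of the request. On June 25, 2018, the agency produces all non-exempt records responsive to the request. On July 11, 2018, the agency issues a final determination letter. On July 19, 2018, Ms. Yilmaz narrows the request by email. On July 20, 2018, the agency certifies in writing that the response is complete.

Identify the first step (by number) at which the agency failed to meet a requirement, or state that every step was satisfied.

Step 1 — counting 16 days from April 20, 2018 (when the request is received) gives a deadline of May 6, 2018; not done until May 8, 2018, 2 days after the deadline.
Later steps need not be reached.

Step 1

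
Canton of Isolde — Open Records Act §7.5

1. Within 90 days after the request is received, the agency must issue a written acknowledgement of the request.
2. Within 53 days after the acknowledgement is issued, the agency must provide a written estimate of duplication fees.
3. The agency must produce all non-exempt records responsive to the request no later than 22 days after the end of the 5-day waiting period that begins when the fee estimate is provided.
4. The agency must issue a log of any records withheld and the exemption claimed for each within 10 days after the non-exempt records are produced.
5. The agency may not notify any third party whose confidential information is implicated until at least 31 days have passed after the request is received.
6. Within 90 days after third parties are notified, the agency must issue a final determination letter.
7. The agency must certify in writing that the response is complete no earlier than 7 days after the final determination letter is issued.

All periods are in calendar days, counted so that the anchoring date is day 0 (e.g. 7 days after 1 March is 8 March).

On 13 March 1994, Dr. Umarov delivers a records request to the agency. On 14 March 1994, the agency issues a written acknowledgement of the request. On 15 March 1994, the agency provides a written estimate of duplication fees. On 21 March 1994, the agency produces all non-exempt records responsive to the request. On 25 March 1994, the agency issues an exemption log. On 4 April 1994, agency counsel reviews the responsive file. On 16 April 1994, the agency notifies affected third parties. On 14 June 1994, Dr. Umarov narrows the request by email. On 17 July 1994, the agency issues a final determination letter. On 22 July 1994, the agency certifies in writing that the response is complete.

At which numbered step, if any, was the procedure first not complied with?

Step 6

(1) due by 13 March 1994 + 90 days = 11 June 1994; completed 14 March 1994, before the deadline.
(2) due by 14 March 1994 + 53 days = 6 May 1994; 15 March 1994 is within that limit.
(3) due by 20 March 1994 + 22 days = 11 April 1994; completed 21 March 1994, before the deadline.
(4) due by 21 March 1994 + 10 days = 31 March 1994; done 25 March 1994 — timely.
(5) permitted from 13 March 1994 + 31 days = 13 April 1994 onward; done 16 April 1994, after the minimum wait.
(6) due by 16 April 1994 + 90 days = 15 July 1994; not done until 17 July 1994, 2 days after the deadline.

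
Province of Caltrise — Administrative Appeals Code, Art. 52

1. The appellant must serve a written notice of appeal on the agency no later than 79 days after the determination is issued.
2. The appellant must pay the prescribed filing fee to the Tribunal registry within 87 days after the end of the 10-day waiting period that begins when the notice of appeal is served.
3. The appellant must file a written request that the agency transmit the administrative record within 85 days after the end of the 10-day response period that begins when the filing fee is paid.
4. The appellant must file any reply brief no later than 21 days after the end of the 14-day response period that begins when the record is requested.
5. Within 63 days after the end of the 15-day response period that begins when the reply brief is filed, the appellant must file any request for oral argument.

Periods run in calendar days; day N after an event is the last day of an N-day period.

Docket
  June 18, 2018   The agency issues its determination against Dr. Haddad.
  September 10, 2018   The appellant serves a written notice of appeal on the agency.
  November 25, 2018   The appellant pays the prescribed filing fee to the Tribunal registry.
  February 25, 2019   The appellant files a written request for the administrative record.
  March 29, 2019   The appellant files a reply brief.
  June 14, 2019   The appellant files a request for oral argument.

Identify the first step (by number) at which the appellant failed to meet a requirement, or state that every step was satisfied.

Step 1

Step 1 — counting 79 days from June 18, 2018 (when the determination is issued) gives a deadline of September 5, 2018; done September 10, 2018 — 5 days late.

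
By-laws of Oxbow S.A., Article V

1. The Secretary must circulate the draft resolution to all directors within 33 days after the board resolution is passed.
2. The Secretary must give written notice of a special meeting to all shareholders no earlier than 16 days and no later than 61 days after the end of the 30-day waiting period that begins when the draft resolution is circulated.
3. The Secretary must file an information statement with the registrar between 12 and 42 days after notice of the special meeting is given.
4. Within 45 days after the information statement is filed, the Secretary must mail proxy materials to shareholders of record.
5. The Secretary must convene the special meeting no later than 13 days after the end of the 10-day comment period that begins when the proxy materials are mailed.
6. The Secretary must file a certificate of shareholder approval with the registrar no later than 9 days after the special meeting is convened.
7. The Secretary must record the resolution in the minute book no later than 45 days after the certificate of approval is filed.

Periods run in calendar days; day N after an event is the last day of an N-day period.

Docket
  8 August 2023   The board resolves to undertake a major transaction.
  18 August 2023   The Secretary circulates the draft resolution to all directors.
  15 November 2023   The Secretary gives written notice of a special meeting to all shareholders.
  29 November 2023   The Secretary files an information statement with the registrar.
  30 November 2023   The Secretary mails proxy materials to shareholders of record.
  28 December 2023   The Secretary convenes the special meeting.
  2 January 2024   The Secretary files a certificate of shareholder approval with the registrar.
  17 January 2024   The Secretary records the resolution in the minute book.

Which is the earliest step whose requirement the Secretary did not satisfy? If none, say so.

Step 5

(1) due by 8 August 2023 + 33 days = 10 September 2023; completed 18 August 2023, before the deadline.
(2) the permitted window runs from 17 September 2023 + 16 = 3 October 2023 to 17 September 2023 + 61 = 17 November 2023; done 15 November 2023, which is between those dates.
(3) the permitted window runs from 15 November 2023 + 12 = 27 November 2023 to 15 November 2023 + 42 = 27 December 2023; done 29 November 2023 — within the window.
(4) due by 29 November 2023 + 45 days = 13 January 2024; completed 30 November 2023, before the deadline.
(5) due by 10 December 2023 + 13 days = 23 December 2023; not done until 28 December 2023, 5 days after the deadline.
That is the first point of non-compliance.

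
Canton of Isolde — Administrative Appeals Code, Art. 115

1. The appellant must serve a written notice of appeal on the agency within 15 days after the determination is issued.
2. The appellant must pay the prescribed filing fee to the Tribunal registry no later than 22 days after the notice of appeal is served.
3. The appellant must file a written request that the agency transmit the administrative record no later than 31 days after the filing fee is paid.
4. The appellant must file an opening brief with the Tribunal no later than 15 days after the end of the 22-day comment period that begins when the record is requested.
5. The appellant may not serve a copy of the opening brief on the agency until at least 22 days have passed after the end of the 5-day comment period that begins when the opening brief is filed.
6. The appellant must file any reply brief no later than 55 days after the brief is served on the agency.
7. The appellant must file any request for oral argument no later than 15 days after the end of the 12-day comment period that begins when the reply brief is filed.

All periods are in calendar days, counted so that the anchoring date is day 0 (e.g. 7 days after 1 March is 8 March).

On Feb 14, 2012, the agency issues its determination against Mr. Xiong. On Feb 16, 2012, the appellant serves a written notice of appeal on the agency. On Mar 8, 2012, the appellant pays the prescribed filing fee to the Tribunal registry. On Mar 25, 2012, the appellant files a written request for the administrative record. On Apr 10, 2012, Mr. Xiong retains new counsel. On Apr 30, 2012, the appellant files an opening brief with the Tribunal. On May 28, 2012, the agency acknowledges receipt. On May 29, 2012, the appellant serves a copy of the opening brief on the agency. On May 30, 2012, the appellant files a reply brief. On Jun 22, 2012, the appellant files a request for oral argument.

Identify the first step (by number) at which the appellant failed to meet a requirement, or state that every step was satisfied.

Step 1 — counting 15 days from Feb 14, 2012 (when the determination is issued) gives a deadline of Feb 29, 2012; done Feb 16, 2012 — timely.
Step 2 — counting 22 days from Feb 16, 2012 (when the notice of appeal is served) gives a deadline of Mar 9, 2012; done Mar 8, 2012 — timely.
Step 3 — counting 31 days from Mar 8, 2012 (when the filing fee is paid) gives a deadline of Apr 8, 2012; completed Mar 25, 2012, before the deadline.
Step 4 — counting 15 days from Apr 16, 2012 (end of the 22-day comment period, which began when the record is requested on Mar 25, 2012) gives a deadline of May 1, 2012; done Apr 30, 2012 — timely.
Step 5 — must wait 22 days from May 5, 2012 (end of the 5-day comment period, which began when the opening brief is filed on Apr 30, 2012), so not before May 27, 2012; May 29, 2012 is on or after that date.
Step 6 — counting 55 days from May 29, 2012 (when the brief is served on the agency) gives a deadline of Jul 23, 2012; completed May 30, 2012, before the deadline.
Step 7 — counting 15 days from Jun 11, 2012 (end of the 12-day comment period, which began when the reply brief is filed on May 30, 2012) gives a deadline of Jun 26, 2012; completed Jun 22, 2012, before the deadline.

None — every step was satisfied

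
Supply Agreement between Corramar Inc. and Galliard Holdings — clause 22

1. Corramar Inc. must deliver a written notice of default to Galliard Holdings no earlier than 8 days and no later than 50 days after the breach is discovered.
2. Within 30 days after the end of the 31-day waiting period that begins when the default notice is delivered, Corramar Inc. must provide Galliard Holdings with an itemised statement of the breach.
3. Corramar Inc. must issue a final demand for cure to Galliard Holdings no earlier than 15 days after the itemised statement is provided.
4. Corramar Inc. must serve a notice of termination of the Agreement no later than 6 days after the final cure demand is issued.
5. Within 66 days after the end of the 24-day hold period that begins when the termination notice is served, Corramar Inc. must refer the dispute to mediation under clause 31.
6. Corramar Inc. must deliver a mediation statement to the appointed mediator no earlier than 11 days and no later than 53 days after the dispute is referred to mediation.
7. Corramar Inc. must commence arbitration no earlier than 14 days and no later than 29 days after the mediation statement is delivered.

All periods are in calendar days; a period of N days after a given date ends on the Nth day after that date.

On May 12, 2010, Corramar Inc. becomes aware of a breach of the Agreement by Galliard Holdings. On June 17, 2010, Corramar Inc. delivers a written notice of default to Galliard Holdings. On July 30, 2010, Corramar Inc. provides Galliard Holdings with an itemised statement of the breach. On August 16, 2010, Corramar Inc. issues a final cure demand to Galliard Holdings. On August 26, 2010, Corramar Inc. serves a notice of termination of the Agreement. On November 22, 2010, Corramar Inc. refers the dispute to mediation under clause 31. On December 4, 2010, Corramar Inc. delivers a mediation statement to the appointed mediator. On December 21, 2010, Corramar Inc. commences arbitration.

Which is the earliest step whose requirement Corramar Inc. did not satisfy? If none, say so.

(1) the permitted window runs from May 12, 2010 + 8 = May 20, 2010 to May 12, 2010 + 50 = July 1, 2010; June 17, 2010 falls inside that range.
(2) due by July 18, 2010 + 30 days = August 17, 2010; completed July 30, 2010, before the deadline.
(3) permitted from July 30, 2010 + 15 days = August 14, 2010 onward; done August 16, 2010, after the minimum wait.
(4) due by August 16, 2010 + 6 days = August 22, 2010; done August 26, 2010 — 4 days late.
The analysis stops there.

Step 4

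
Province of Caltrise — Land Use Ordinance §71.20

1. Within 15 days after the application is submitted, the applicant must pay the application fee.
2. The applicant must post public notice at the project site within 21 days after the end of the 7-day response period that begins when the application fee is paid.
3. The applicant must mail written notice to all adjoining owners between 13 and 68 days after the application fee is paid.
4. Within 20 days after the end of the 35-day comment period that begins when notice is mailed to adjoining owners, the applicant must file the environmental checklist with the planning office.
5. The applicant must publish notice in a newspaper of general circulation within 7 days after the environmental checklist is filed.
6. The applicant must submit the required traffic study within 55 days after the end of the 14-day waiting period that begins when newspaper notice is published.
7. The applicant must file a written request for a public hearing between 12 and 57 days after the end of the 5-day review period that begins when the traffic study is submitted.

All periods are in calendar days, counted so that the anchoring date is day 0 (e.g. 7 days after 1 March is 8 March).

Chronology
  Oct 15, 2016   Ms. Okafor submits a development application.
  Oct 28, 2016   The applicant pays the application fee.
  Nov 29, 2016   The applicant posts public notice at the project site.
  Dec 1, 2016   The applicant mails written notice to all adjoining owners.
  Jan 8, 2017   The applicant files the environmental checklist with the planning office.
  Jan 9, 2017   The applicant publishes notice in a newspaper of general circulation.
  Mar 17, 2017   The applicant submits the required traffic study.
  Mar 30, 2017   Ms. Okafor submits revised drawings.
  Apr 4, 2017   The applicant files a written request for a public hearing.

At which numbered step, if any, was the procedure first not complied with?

Step 2

Step 1 — counting 15 days from Oct 15, 2016 (when the application is submitted) gives a deadline of Oct 30, 2016; completed Oct 28, 2016, before the deadline.
Step 2 — counting 21 days from Nov 4, 2016 (end of the 7-day response period, which began when the application fee is paid on Oct 28, 2016) gives a deadline of Nov 25, 2016; not done until Nov 29, 2016, 4 days after the deadline.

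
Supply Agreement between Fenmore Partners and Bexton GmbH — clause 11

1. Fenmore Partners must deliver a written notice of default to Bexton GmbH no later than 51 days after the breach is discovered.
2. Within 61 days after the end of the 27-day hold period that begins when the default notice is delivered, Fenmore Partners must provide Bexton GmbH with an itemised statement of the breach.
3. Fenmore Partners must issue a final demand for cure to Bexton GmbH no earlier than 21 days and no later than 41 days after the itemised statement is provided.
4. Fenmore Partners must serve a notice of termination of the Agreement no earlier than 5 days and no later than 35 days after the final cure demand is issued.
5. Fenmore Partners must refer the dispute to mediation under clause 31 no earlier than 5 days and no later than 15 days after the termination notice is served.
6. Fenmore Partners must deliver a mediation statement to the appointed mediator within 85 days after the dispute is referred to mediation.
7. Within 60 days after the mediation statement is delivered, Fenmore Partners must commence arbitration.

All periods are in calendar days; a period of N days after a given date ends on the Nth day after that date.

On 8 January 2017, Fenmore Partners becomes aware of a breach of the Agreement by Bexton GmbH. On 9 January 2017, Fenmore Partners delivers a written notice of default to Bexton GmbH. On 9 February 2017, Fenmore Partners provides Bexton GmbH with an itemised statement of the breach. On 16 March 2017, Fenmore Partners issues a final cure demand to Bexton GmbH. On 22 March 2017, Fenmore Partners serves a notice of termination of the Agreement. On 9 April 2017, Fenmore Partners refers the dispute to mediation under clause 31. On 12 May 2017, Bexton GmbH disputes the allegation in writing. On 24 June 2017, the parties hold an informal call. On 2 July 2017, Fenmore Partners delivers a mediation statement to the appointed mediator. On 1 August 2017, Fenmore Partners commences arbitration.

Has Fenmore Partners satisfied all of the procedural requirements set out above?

Step 1 — counting 51 days from 8 January 2017 (when the breach is discovered) gives a deadline of 28 February 2017; completed 9 January 2017, before the deadline.
Step 2 — counting 61 days from 5 February 2017 (end of the 27-day hold period, which began when the default notice is delivered on 9 January 2017) gives a deadline of 7 April 2017; done 9 February 2017 — timely.
Step 3 — 21 and 41 days from 9 February 2017 (when the itemised statement is provided) are 2 March 2017 and 22 March 2017 respectively; 16 March 2017 falls inside that range.
Step 4 — 5 and 35 days from 16 March 2017 (when the final cure demand is issued) are 21 March 2017 and 20 April 2017 respectively; done 22 March 2017 — within the window.
Step 5 — 5 and 15 days from 22 March 2017 (when the termination notice is served) are 27 March 2017 and 6 April 2017 respectively; done 9 April 2017 — 3 days after the window closed.
No need to go further; step 5 was not satisfied.

No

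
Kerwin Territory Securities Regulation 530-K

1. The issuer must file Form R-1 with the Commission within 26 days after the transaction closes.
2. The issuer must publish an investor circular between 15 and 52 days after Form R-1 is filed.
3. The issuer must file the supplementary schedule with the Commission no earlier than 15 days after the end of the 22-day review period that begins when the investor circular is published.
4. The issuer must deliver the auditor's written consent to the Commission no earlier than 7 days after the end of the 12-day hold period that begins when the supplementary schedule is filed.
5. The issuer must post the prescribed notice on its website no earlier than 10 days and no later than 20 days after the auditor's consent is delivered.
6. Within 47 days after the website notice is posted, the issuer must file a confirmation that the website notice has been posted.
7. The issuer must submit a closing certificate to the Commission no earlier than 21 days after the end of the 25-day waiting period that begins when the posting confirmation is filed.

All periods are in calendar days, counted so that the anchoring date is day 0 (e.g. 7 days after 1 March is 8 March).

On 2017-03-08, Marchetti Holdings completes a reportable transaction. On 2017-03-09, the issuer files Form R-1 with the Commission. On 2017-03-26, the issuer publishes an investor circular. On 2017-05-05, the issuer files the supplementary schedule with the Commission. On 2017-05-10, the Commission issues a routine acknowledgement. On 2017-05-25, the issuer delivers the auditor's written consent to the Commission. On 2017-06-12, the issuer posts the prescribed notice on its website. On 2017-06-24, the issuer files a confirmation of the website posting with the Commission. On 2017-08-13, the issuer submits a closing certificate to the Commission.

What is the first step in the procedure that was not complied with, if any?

(1) due by 2017-03-08 + 26 days = 2017-04-03; completed 2017-03-09, before the deadline.
(2) the permitted window runs from 2017-03-09 + 15 = 2017-03-24 to 2017-03-09 + 52 = 2017-04-30; done 2017-03-26 — within the window.
(3) permitted from 2017-04-17 + 15 days = 2017-05-02 onward; 2017-05-05 is on or after that date.
(4) permitted from 2017-05-17 + 7 days = 2017-05-24 onward; 2017-05-25 is on or after that date.
(5) the permitted window runs from 2017-05-25 + 10 = 2017-06-04 to 2017-05-25 + 20 = 2017-06-14; done 2017-06-12 — within the window.
(6) due by 2017-06-12 + 47 days = 2017-07-29; 2017-06-24 is within that limit.
(7) permitted from 2017-07-19 + 21 days = 2017-08-09 onward; 2017-08-13 is on or after that date.

None — every step was satisfied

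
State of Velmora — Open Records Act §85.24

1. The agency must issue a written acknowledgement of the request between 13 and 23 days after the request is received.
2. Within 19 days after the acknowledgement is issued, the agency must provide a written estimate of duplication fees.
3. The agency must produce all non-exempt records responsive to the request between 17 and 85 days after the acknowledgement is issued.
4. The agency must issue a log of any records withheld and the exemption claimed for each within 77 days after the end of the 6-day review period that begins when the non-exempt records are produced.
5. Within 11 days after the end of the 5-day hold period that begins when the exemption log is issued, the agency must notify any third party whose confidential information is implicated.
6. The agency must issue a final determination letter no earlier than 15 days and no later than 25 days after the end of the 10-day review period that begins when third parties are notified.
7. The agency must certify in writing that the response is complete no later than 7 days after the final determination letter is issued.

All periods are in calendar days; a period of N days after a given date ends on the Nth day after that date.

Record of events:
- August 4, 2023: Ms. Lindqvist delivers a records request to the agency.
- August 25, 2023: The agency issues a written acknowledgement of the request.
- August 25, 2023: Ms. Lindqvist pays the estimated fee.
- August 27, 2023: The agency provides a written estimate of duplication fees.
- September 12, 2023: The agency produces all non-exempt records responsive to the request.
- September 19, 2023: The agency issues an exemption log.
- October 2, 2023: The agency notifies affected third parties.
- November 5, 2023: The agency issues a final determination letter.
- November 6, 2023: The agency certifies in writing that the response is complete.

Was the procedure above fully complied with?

Yes

Step 1 — 13 and 23 days from August 4, 2023 (when the request is received) are August 17, 2023 and August 27, 2023 respectively; done August 25, 2023, which is between those dates.
Step 2 — counting 19 days from August 25, 2023 (when the acknowledgement is issued) gives a deadline of September 13, 2023; done August 27, 2023 — timely.
Step 3 — 17 and 85 days from August 25, 2023 (when the acknowledgement is issued) are September 11, 2023 and November 18, 2023 respectively; done September 12, 2023 — within the window.
Step 4 — counting 77 days from September 18, 2023 (end of the 6-day review period, which began when the non-exempt records are produced on September 12, 2023) gives a deadline of December 4, 2023; done September 19, 2023 — timely.
Step 5 — counting 11 days from September 24, 2023 (end of the 5-day hold period, which began when the exemption log is issued on September 19, 2023) gives a deadline of October 5, 2023; completed October 2, 2023, before the deadline.
Step 6 — 15 and 25 days from October 12, 2023 (end of the 10-day review period, which began when third parties are notified on October 2, 2023) are October 27, 2023 and November 6, 2023 respectively; November 5, 2023 falls inside that range.
Step 7 — counting 7 days from November 5, 2023 (when the final determination letter is issued) gives a deadline of November 12, 2023; completed November 6, 2023, before the deadline.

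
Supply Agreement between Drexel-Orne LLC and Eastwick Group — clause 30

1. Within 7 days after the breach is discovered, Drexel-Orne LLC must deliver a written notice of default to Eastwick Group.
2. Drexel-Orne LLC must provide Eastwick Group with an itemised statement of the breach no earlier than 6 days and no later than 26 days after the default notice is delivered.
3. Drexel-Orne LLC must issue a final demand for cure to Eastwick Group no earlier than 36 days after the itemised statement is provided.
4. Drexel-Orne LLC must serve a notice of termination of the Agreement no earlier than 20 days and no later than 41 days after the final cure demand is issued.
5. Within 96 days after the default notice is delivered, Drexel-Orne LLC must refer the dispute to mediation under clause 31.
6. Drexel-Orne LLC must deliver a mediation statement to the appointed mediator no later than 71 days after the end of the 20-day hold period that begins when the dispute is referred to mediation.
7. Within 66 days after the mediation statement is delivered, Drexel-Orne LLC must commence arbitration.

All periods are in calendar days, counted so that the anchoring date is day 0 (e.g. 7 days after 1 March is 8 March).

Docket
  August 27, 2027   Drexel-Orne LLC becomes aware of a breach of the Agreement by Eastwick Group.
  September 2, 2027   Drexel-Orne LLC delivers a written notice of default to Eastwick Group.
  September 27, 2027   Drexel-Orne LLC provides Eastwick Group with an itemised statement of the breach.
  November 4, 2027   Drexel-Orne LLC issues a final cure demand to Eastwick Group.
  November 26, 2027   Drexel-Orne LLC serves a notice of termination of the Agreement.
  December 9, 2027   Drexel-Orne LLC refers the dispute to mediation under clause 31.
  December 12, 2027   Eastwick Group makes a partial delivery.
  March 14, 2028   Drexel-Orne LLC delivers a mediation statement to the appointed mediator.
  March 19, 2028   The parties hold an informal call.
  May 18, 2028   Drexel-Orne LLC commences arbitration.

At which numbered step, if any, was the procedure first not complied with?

(1) due by August 27, 2027 + 7 days = September 3, 2027; September 2, 2027 is within that limit.
(2) the permitted window runs from September 2, 2027 + 6 = September 8, 2027 to September 2, 2027 + 26 = September 28, 2027; done September 27, 2027 — within the window.
(3) permitted from September 27, 2027 + 36 days = November 2, 2027 onward; done November 4, 2027, after the minimum wait.
(4) the permitted window runs from November 4, 2027 + 20 = November 24, 2027 to November 4, 2027 + 41 = December 15, 2027; done November 26, 2027 — within the window.
(5) due by September 2, 2027 + 96 days = December 7, 2027; done December 9, 2027 — 2 days late.

Step 5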